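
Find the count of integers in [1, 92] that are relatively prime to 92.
44

92 = 2^2 × 23
φ(n) = n × ∏(1 - 1/p) for each prime p dividing n
φ(92) = 92 × (1 - 1/2) × (1 - 1/23) = 44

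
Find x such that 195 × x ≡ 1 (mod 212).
187

gcd(195, 212) = 1, so the inverse exists.
Extended Euclidean algorithm on (212, 195):
212 = 1 × 195 + 17  ⟹  17 = (1)·212 + (-1)·195
195 = 11 × 17 + 8  ⟹  8 = (-11)·212 + (12)·195
17 = 2 × 8 + 1  ⟹  1 = (23)·212 + (-25)·195
So (-25)·195 ≡ 1 (mod 212), i.e. 195^(-1) ≡ -25 ≡ 187 (mod 212).
Check: 195 × 187 = 36465 ≡ 1 (mod 212)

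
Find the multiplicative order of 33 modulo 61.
20

61 is prime, so ord(33) divides φ(61) = 60.
Divisors of 60: 1, 2, 3, 4, 5, 6, 10, 12, 15, 20, 30, 60.
Repeated squaring: 33^1 ≡ 33, 33^2 ≡ 52, 33^4 ≡ 20, 33^8 ≡ 34, 33^16 ≡ 58, 33^32 ≡ 9 (mod 61).
Test 33^d mod 61 for each divisor d in increasing order:
33^1 ≡ 33
33^2 ≡ 52
33^3 = 33^2·33^1 ≡ 8
33^4 ≡ 20
33^5 = 33^4·33^1 ≡ 50
33^6 = 33^4·33^2 ≡ 3
33^10 = 33^8·33^2 ≡ 60
33^12 = 33^8·33^4 ≡ 9
33^15 = 33^8·33^4·33^2·33^1 ≡ 11
33^20 = 33^16·33^4 ≡ 1  ← first divisor giving 1
The order is 20.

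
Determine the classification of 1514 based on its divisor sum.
deficient

Proper divisors of 1514: sum = 1 + 2 + 757 = 760
Since 760 < 1514, 1514 is deficient.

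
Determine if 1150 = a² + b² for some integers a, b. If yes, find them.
Not possible

Factorization: 1150 = 2 × 5^2 × 23
By Fermat: n is sum of two squares iff every prime p ≡ 3 (mod 4) appears to even power.
Prime(s) ≡ 3 (mod 4) with odd exponent: [(23, 1)]
Therefore 1150 cannot be expressed as a² + b².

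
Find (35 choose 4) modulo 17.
0

Using Lucas' theorem:
Write n=35 and k=4 in base 17:
n in base 17: [2, 1]
k in base 17: [0, 4]
C(35,4) mod 17 = ∏ C(n_i, k_i) mod 17
Digit binomials (mod 17): C(2,0) = 1; C(1,4) = 0 (k_i > n_i)
Product: 1 × 0 = 0 ≡ 0 (mod 17)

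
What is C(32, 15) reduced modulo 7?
3

Using Lucas' theorem:
Write n=32 and k=15 in base 7:
n in base 7: [4, 4]
k in base 7: [2, 1]
C(32,15) mod 7 = ∏ C(n_i, k_i) mod 7
Digit binomials (mod 7): C(4,2) = 6; C(4,1) = 4
Product: 6 × 4 = 24 ≡ 3 (mod 7)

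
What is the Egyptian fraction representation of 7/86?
1/13 + 1/224 + 1/125216

Greedy algorithm:
7/86: ceiling(86/7) = 13, use 1/13
5/1118: ceiling(1118/5) = 224, use 1/224
1/125216: ceiling(125216/1) = 125216, use 1/125216
Result: 7/86 = 1/13 + 1/224 + 1/125216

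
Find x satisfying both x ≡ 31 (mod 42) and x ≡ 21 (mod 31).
703

Using Chinese Remainder Theorem:
M = 42 × 31 = 1302
M1 = 31, M2 = 42
y1 = 31^(-1) mod 42 = 19
y2 = 42^(-1) mod 31 = 17
x = (31×31×19 + 21×42×17) mod 1302 = 703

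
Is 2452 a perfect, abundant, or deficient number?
deficient

Proper divisors of 2452: sum = 1 + 2 + 4 + 613 + 1226 = 1846
Since 1846 < 2452, 2452 is deficient.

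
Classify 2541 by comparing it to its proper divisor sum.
deficient

Proper divisors of 2541: sum = 1 + 3 + 7 + 11 + 21 + 33 + 77 + 121 + 231 + 363 + 847 = 1715
Since 1715 < 2541, 2541 is deficient.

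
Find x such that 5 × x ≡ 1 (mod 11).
9

gcd(5, 11) = 1, so the inverse exists.
Extended Euclidean algorithm on (11, 5):
11 = 2 × 5 + 1  ⟹  1 = (1)·11 + (-2)·5
So (-2)·5 ≡ 1 (mod 11), i.e. 5^(-1) ≡ -2 ≡ 9 (mod 11).
Check: 5 × 9 = 45 ≡ 1 (mod 11)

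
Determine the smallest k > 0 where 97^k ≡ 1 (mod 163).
81

163 is prime, so ord(97) divides φ(163) = 162.
Divisors of 162: 1, 2, 3, 6, 9, 18, 27, 54, 81, 162.
Repeated squaring: 97^1 ≡ 97, 97^2 ≡ 118, 97^4 ≡ 69, 97^8 ≡ 34, 97^16 ≡ 15, 97^32 ≡ 62, 97^64 ≡ 95, 97^128 ≡ 60 (mod 163).
Test 97^d mod 163 for each divisor d in increasing order:
97^1 ≡ 97
97^2 ≡ 118
97^3 = 97^2·97^1 ≡ 36
97^6 = 97^4·97^2 ≡ 155
97^9 = 97^8·97^1 ≡ 38
97^18 = 97^16·97^2 ≡ 140
97^27 = 97^16·97^8·97^2·97^1 ≡ 104
97^54 = 97^32·97^16·97^4·97^2 ≡ 58
97^81 = 97^64·97^16·97^1 ≡ 1  ← first divisor giving 1
The order is 81.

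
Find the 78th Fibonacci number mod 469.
146

Matrix identity: Q^n = [[F_(n+1), F_n], [F_n, F_(n-1)]] with Q = [[1,1],[1,0]].
n = 78 = 1001110₂. Square-and-multiply, entries mod 469:
Q^1 = [[1,1],[1,0]]
Q^2 = (Q^1)² = [[2,1],[1,1]]
Q^4 = (Q^2)² = [[5,3],[3,2]]
Q^9 = (Q^4)²·Q = [[55,34],[34,21]]
Q^19 = (Q^9)²·Q = [[199,429],[429,239]]
Q^39 = (Q^19)²·Q = [[231,398],[398,302]]
Q^78 = (Q^39)² = [[246,146],[146,100]]
F_78 mod 469 = Q^78[0][1] = 146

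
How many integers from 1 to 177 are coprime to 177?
116

177 = 3 × 59
φ(n) = n × ∏(1 - 1/p) for each prime p dividing n
φ(177) = 177 × (1 - 1/3) × (1 - 1/59) = 116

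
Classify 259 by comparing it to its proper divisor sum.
deficient

Proper divisors of 259: sum = 1 + 7 + 37 = 45
Since 45 < 259, 259 is deficient.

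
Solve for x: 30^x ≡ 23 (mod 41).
12

Baby-step giant-step with step n = ⌈√41⌉ = 7.
Baby steps 30^j mod 41 (j:value) for j=0..6: 0:1, 1:30, 2:39, 3:22, 4:4, 5:38, 6:33.
Giant-step multiplier: 30^(-7) ≡ 30^(40-7) = 30^33 ≡ 7 (mod 41).
Giant steps γ_i = 23·7^i mod 41: γ_0=23, γ_1=38 (in table at j=5).
x = i·n + j = 1·7 + 5 = 12.
Check: 30^12 ≡ 23 (mod 41).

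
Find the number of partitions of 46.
105558

p(n) counts ways to write n as a sum of positive integers (order ignored).
Euler's pentagonal recurrence: p(k) = p(k-1) + p(k-2) - p(k-5) - p(k-7) + p(k-12) + p(k-15) - ... (offsets j(3j∓1)/2, signs ++--, p(0)=1, p(<0)=0).
DP table for k = 0..45: p(0)=1, p(1)=1, p(2)=2, p(3)=3, p(4)=5, p(5)=7, p(6)=11, p(7)=15, p(8)=22, p(9)=30, p(10)=42, p(11)=56, p(12)=77, p(13)=101, p(14)=135, p(15)=176, p(16)=231, p(17)=297, p(18)=385, p(19)=490, p(20)=627, p(21)=792, p(22)=1002, p(23)=1255, p(24)=1575, p(25)=1958, p(26)=2436, p(27)=3010, p(28)=3718, p(29)=4565, p(30)=5604, p(31)=6842, p(32)=8349, p(33)=10143, p(34)=12310, p(35)=14883, p(36)=17977, p(37)=21637, p(38)=26015, p(39)=31185, p(40)=37338, p(41)=44583, p(42)=53174, p(43)=63261, p(44)=75175, p(45)=89134.
Final step: p(46) = p(45) + p(44) - p(41) - p(39) + p(34) + p(31) - p(24) - p(20) + p(11) + p(6)
= 89134 + 75175 - 44583 - 31185 + 12310 + 6842 - 1575 - 627 + 56 + 11
= 105558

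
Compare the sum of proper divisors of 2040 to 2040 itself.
abundant

Proper divisors of 2040: sum = 1 + 2 + 3 + 4 + 5 + 6 + 8 + 10 + ... + 408 + 510 + 680 + 1020 (31 divisors) = 4440
Since 4440 > 2040, 2040 is abundant.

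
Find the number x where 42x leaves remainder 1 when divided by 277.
33

gcd(42, 277) = 1, so the inverse exists.
Extended Euclidean algorithm on (277, 42):
277 = 6 × 42 + 25  ⟹  25 = (1)·277 + (-6)·42
42 = 1 × 25 + 17  ⟹  17 = (-1)·277 + (7)·42
25 = 1 × 17 + 8  ⟹  8 = (2)·277 + (-13)·42
17 = 2 × 8 + 1  ⟹  1 = (-5)·277 + (33)·42
So (33)·42 ≡ 1 (mod 277), i.e. 42^(-1) ≡ 33 (mod 277).
Check: 42 × 33 = 1386 ≡ 1 (mod 277)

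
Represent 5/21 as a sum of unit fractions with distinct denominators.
1/5 + 1/27 + 1/945

Greedy algorithm:
5/21: ceiling(21/5) = 5, use 1/5
4/105: ceiling(105/4) = 27, use 1/27
1/945: ceiling(945/1) = 945, use 1/945
Result: 5/21 = 1/5 + 1/27 + 1/945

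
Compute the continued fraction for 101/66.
[1; 1, 1, 7, 1, 3]

Euclidean algorithm steps:
101 = 1 × 66 + 35
66 = 1 × 35 + 31
35 = 1 × 31 + 4
31 = 7 × 4 + 3
4 = 1 × 3 + 1
3 = 3 × 1 + 0
Continued fraction: [1; 1, 1, 7, 1, 3]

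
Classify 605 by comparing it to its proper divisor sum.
deficient

Proper divisors of 605: sum = 1 + 5 + 11 + 55 + 121 = 193
Since 193 < 605, 605 is deficient.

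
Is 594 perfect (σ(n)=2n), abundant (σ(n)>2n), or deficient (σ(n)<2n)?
abundant

Proper divisors of 594: sum = 1 + 2 + 3 + 6 + 9 + 11 + 18 + 22 + 27 + 33 + 54 + 66 + 99 + 198 + 297 = 846
Since 846 > 594, 594 is abundant.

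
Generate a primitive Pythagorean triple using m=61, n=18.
(3397, 2196, 4045)

Euclid's formula: a = m² - n², b = 2mn, c = m² + n²
m = 61, n = 18
a = 61² - 18² = 3721 - 324 = 3397
b = 2 × 61 × 18 = 2196
c = 61² + 18² = 3721 + 324 = 4045
Verification: 3397² + 2196² = 11539609 + 4822416 = 16362025 = 4045² ✓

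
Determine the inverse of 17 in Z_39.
23

gcd(17, 39) = 1, so the inverse exists.
Extended Euclidean algorithm on (39, 17):
39 = 2 × 17 + 5  ⟹  5 = (1)·39 + (-2)·17
17 = 3 × 5 + 2  ⟹  2 = (-3)·39 + (7)·17
5 = 2 × 2 + 1  ⟹  1 = (7)·39 + (-16)·17
So (-16)·17 ≡ 1 (mod 39), i.e. 17^(-1) ≡ -16 ≡ 23 (mod 39).
Check: 17 × 23 = 391 ≡ 1 (mod 39)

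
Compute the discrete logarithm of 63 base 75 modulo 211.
195

Baby-step giant-step with step n = ⌈√211⌉ = 15.
Baby steps 75^j mod 211 (j:value) for j=0..14: 0:1, 1:75, 2:139, 3:86, 4:120, 5:138, 6:11, 7:192, 8:52, 9:102, 10:54, 11:41, 12:121, 13:2, 14:150.
Giant-step multiplier: 75^(-15) ≡ 75^(210-15) = 75^195 ≡ 63 (mod 211).
Giant steps γ_i = 63·63^i mod 211: γ_0=63, γ_1=171, γ_2=12, γ_3=123, γ_4=153, γ_5=144, γ_6=210, γ_7=148, γ_8=40, γ_9=199, γ_10=88, γ_11=58, γ_12=67, γ_13=1 (in table at j=0).
x = i·n + j = 13·15 + 0 = 195.
Check: 75^195 ≡ 63 (mod 211).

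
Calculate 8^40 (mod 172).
84

Repeated squaring. Binary of 40 = 101000.
8^1 ≡ 8 (mod 172); 8^2 ≡ 64 (mod 172); 8^4 ≡ 140 (mod 172); 8^8 ≡ 164 (mod 172); 8^16 ≡ 64 (mod 172); 8^32 ≡ 140 (mod 172)
8^40 = 8^8 × 8^32 ≡ 84 (mod 172)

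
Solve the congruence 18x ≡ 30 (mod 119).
x ≡ 81 (mod 119)

gcd(18, 119) = 1, which divides 30, so solutions exist.
Find 18^(-1) mod 119 by the extended Euclidean algorithm:
119 = 6 × 18 + 11  ⟹  11 = (1)·119 + (-6)·18
18 = 1 × 11 + 7  ⟹  7 = (-1)·119 + (7)·18
11 = 1 × 7 + 4  ⟹  4 = (2)·119 + (-13)·18
7 = 1 × 4 + 3  ⟹  3 = (-3)·119 + (20)·18
4 = 1 × 3 + 1  ⟹  1 = (5)·119 + (-33)·18
So (-33)·18 ≡ 1 (mod 119), i.e. 18^(-1) ≡ -33 ≡ 86 (mod 119).
x ≡ 86 × 30 = 2580 ≡ 81 (mod 119).
Check: 18 × 81 = 1458 ≡ 30 (mod 119).
Unique solution: x ≡ 81 (mod 119)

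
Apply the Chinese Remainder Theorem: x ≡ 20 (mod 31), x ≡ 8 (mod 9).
206

Using Chinese Remainder Theorem:
M = 31 × 9 = 279
M1 = 9, M2 = 31
y1 = 9^(-1) mod 31 = 7
y2 = 31^(-1) mod 9 = 7
x = (20×9×7 + 8×31×7) mod 279 = 206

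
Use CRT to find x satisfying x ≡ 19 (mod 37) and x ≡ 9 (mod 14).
93

Using Chinese Remainder Theorem:
M = 37 × 14 = 518
M1 = 14, M2 = 37
y1 = 14^(-1) mod 37 = 8
y2 = 37^(-1) mod 14 = 11
x = (19×14×8 + 9×37×11) mod 518 = 93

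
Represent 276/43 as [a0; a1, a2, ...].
[6; 2, 2, 1, 1, 3]

Euclidean algorithm steps:
276 = 6 × 43 + 18
43 = 2 × 18 + 7
18 = 2 × 7 + 4
7 = 1 × 4 + 3
4 = 1 × 3 + 1
3 = 3 × 1 + 0
Continued fraction: [6; 2, 2, 1, 1, 3]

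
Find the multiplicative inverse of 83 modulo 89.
74

gcd(83, 89) = 1, so the inverse exists.
Extended Euclidean algorithm on (89, 83):
89 = 1 × 83 + 6  ⟹  6 = (1)·89 + (-1)·83
83 = 13 × 6 + 5  ⟹  5 = (-13)·89 + (14)·83
6 = 1 × 5 + 1  ⟹  1 = (14)·89 + (-15)·83
So (-15)·83 ≡ 1 (mod 89), i.e. 83^(-1) ≡ -15 ≡ 74 (mod 89).
Check: 83 × 74 = 6142 ≡ 1 (mod 89)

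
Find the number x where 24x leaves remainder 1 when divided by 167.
7

gcd(24, 167) = 1, so the inverse exists.
Extended Euclidean algorithm on (167, 24):
167 = 6 × 24 + 23  ⟹  23 = (1)·167 + (-6)·24
24 = 1 × 23 + 1  ⟹  1 = (-1)·167 + (7)·24
So (7)·24 ≡ 1 (mod 167), i.e. 24^(-1) ≡ 7 (mod 167).
Check: 24 × 7 = 168 ≡ 1 (mod 167)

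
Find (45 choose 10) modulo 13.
0

Using Lucas' theorem:
Write n=45 and k=10 in base 13:
n in base 13: [3, 6]
k in base 13: [0, 10]
C(45,10) mod 13 = ∏ C(n_i, k_i) mod 13
Digit binomials (mod 13): C(3,0) = 1; C(6,10) = 0 (k_i > n_i)
Product: 1 × 0 = 0 ≡ 0 (mod 13)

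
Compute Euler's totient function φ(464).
224

464 = 2^4 × 29
φ(n) = n × ∏(1 - 1/p) for each prime p dividing n
φ(464) = 464 × (1 - 1/2) × (1 - 1/29) = 224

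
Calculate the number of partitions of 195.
2580840212973

p(n) counts ways to write n as a sum of positive integers (order ignored).
Euler's pentagonal recurrence: p(k) = p(k-1) + p(k-2) - p(k-5) - p(k-7) + p(k-12) + p(k-15) - ... (offsets j(3j∓1)/2, signs ++--, p(0)=1, p(<0)=0).
DP table for k = 0..194: p(0)=1, p(1)=1, p(2)=2, p(3)=3, p(4)=5, p(5)=7, p(6)=11, p(7)=15, p(8)=22, p(9)=30, p(10)=42, p(11)=56, p(12)=77, p(13)=101, p(14)=135, p(15)=176, p(16)=231, p(17)=297, p(18)=385, p(19)=490, p(20)=627, p(21)=792, p(22)=1002, p(23)=1255, p(24)=1575, p(25)=1958, p(26)=2436, p(27)=3010, p(28)=3718, p(29)=4565, p(30)=5604, p(31)=6842, p(32)=8349, p(33)=10143, p(34)=12310, p(35)=14883, p(36)=17977, p(37)=21637, p(38)=26015, p(39)=31185, p(40)=37338, p(41)=44583, p(42)=53174, p(43)=63261, p(44)=75175, p(45)=89134, p(46)=105558, p(47)=124754, p(48)=147273, p(49)=173525, p(50)=204226, p(51)=239943, p(52)=281589, p(53)=329931, p(54)=386155, p(55)=451276, p(56)=526823, p(57)=614154, p(58)=715220, p(59)=831820, p(60)=966467, p(61)=1121505, p(62)=1300156, p(63)=1505499, p(64)=1741630, p(65)=2012558, p(66)=2323520, p(67)=2679689, p(68)=3087735, p(69)=3554345, p(70)=4087968, p(71)=4697205, p(72)=5392783, p(73)=6185689, p(74)=7089500, p(75)=8118264, p(76)=9289091, p(77)=10619863, p(78)=12132164, p(79)=13848650, p(80)=15796476, p(81)=18004327, p(82)=20506255, p(83)=23338469, p(84)=26543660, p(85)=30167357, p(86)=34262962, p(87)=38887673, p(88)=44108109, p(89)=49995925, p(90)=56634173, p(91)=64112359, p(92)=72533807, p(93)=82010177, p(94)=92669720, p(95)=104651419, p(96)=118114304, p(97)=133230930, p(98)=150198136, p(99)=169229875, p(100)=190569292, p(101)=214481126, p(102)=241265379, p(103)=271248950, p(104)=304801365, p(105)=342325709, p(106)=384276336, p(107)=431149389, p(108)=483502844, p(109)=541946240, p(110)=607163746, p(111)=679903203, p(112)=761002156, p(113)=851376628, p(114)=952050665, p(115)=1064144451, p(116)=1188908248, p(117)=1327710076, p(118)=1482074143, p(119)=1653668665, p(120)=1844349560, p(121)=2056148051, p(122)=2291320912, p(123)=2552338241, p(124)=2841940500, p(125)=3163127352, p(126)=3519222692, p(127)=3913864295, p(128)=4351078600, p(129)=4835271870, p(130)=5371315400, p(131)=5964539504, p(132)=6620830889, p(133)=7346629512, p(134)=8149040695, p(135)=9035836076, p(136)=10015581680, p(137)=11097645016, p(138)=12292341831, p(139)=13610949895, p(140)=15065878135, p(141)=16670689208, p(142)=18440293320, p(143)=20390982757, p(144)=22540654445, p(145)=24908858009, p(146)=27517052599, p(147)=30388671978, p(148)=33549419497, p(149)=37027355200, p(150)=40853235313, p(151)=45060624582, p(152)=49686288421, p(153)=54770336324, p(154)=60356673280, p(155)=66493182097, p(156)=73232243759, p(157)=80630964769, p(158)=88751778802, p(159)=97662728555, p(160)=107438159466, p(161)=118159068427, p(162)=129913904637, p(163)=142798995930, p(164)=156919475295, p(165)=172389800255, p(166)=189334822579, p(167)=207890420102, p(168)=228204732751, p(169)=250438925115, p(170)=274768617130, p(171)=301384802048, p(172)=330495499613, p(173)=362326859895, p(174)=397125074750, p(175)=435157697830, p(176)=476715857290, p(177)=522115831195, p(178)=571701605655, p(179)=625846753120, p(180)=684957390936, p(181)=749474411781, p(182)=819876908323, p(183)=896684817527, p(184)=980462880430, p(185)=1071823774337, p(186)=1171432692373, p(187)=1280011042268, p(188)=1398341745571, p(189)=1527273599625, p(190)=1667727404093, p(191)=1820701100652, p(192)=1987276856363, p(193)=2168627105469, p(194)=2366022741845.
Final step: p(195) = p(194) + p(193) - p(190) - p(188) + p(183) + p(180) - p(173) - p(169) + p(160) + p(155) - p(144) - p(138) + p(125) + p(118) - p(103) - p(95) + p(78) + p(69) - p(50) - p(40) + p(19) + p(8)
= 2366022741845 + 2168627105469 - 1667727404093 - 1398341745571 + 896684817527 + 684957390936 - 362326859895 - 250438925115 + 107438159466 + 66493182097 - 22540654445 - 12292341831 + 3163127352 + 1482074143 - 271248950 - 104651419 + 12132164 + 3554345 - 204226 - 37338 + 490 + 22
= 2580840212973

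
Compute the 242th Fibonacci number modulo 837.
1

Matrix identity: Q^n = [[F_(n+1), F_n], [F_n, F_(n-1)]] with Q = [[1,1],[1,0]].
n = 242 = 11110010₂. Square-and-multiply, entries mod 837:
Q^1 = [[1,1],[1,0]]
Q^3 = (Q^1)²·Q = [[3,2],[2,1]]
Q^7 = (Q^3)²·Q = [[21,13],[13,8]]
Q^15 = (Q^7)²·Q = [[150,610],[610,377]]
Q^30 = (Q^15)² = [[373,62],[62,311]]
Q^60 = (Q^30)² = [[683,558],[558,125]]
Q^121 = (Q^60)²·Q = [[1,280],[280,558]]
Q^242 = (Q^121)² = [[560,1],[1,559]]
F_242 mod 837 = Q^242[0][1] = 1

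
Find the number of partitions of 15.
176

p(n) counts ways to write n as a sum of positive integers (order ignored).
Euler's pentagonal recurrence: p(k) = p(k-1) + p(k-2) - p(k-5) - p(k-7) + p(k-12) + p(k-15) - ... (offsets j(3j∓1)/2, signs ++--, p(0)=1, p(<0)=0).
DP table for k = 0..14: p(0)=1, p(1)=1, p(2)=2, p(3)=3, p(4)=5, p(5)=7, p(6)=11, p(7)=15, p(8)=22, p(9)=30, p(10)=42, p(11)=56, p(12)=77, p(13)=101, p(14)=135.
Final step: p(15) = p(14) + p(13) - p(10) - p(8) + p(3) + p(0)
= 135 + 101 - 42 - 22 + 3 + 1
= 176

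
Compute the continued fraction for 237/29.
[8; 5, 1, 4]

Euclidean algorithm steps:
237 = 8 × 29 + 5
29 = 5 × 5 + 4
5 = 1 × 4 + 1
4 = 4 × 1 + 0
Continued fraction: [8; 5, 1, 4]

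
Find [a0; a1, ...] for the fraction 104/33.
[3; 6, 1, 1, 2]

Euclidean algorithm steps:
104 = 3 × 33 + 5
33 = 6 × 5 + 3
5 = 1 × 3 + 2
3 = 1 × 2 + 1
2 = 2 × 1 + 0
Continued fraction: [3; 6, 1, 1, 2]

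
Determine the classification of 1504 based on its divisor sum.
abundant

Proper divisors of 1504: sum = 1 + 2 + 4 + 8 + 16 + 32 + 47 + 94 + 188 + 376 + 752 = 1520
Since 1520 > 1504, 1504 is abundant.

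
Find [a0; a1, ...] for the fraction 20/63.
[0; 3, 6, 1, 2]

Euclidean algorithm steps:
20 = 0 × 63 + 20
63 = 3 × 20 + 3
20 = 6 × 3 + 2
3 = 1 × 2 + 1
2 = 2 × 1 + 0
Continued fraction: [0; 3, 6, 1, 2]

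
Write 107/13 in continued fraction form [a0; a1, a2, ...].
[8; 4, 3]

Euclidean algorithm steps:
107 = 8 × 13 + 3
13 = 4 × 3 + 1
3 = 3 × 1 + 0
Continued fraction: [8; 4, 3]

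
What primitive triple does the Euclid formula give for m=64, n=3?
(4087, 384, 4105)

Euclid's formula: a = m² - n², b = 2mn, c = m² + n²
m = 64, n = 3
a = 64² - 3² = 4096 - 9 = 4087
b = 2 × 64 × 3 = 384
c = 64² + 3² = 4096 + 9 = 4105
Verification: 4087² + 384² = 16703569 + 147456 = 16851025 = 4105² ✓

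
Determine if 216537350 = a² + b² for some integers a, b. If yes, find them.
Not possible

Factorization: 216537350 = 2 × 5^2 × 163^3
By Fermat: n is sum of two squares iff every prime p ≡ 3 (mod 4) appears to even power.
Prime(s) ≡ 3 (mod 4) with odd exponent: [(163, 3)]
Therefore 216537350 cannot be expressed as a² + b².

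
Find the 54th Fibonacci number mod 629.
493

Matrix identity: Q^n = [[F_(n+1), F_n], [F_n, F_(n-1)]] with Q = [[1,1],[1,0]].
n = 54 = 110110₂. Square-and-multiply, entries mod 629:
Q^1 = [[1,1],[1,0]]
Q^3 = (Q^1)²·Q = [[3,2],[2,1]]
Q^6 = (Q^3)² = [[13,8],[8,5]]
Q^13 = (Q^6)²·Q = [[377,233],[233,144]]
Q^27 = (Q^13)²·Q = [[166,170],[170,625]]
Q^54 = (Q^27)² = [[475,493],[493,611]]
F_54 mod 629 = Q^54[0][1] = 493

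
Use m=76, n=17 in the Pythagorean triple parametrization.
(5487, 2584, 6065)

Euclid's formula: a = m² - n², b = 2mn, c = m² + n²
m = 76, n = 17
a = 76² - 17² = 5776 - 289 = 5487
b = 2 × 76 × 17 = 2584
c = 76² + 17² = 5776 + 289 = 6065
Verification: 5487² + 2584² = 30107169 + 6677056 = 36784225 = 6065² ✓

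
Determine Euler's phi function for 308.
120

308 = 2^2 × 7 × 11
φ(n) = n × ∏(1 - 1/p) for each prime p dividing n
φ(308) = 308 × (1 - 1/2) × (1 - 1/7) × (1 - 1/11) = 120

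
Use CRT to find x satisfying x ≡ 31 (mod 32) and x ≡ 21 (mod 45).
831

Using Chinese Remainder Theorem:
M = 32 × 45 = 1440
M1 = 45, M2 = 32
y1 = 45^(-1) mod 32 = 5
y2 = 32^(-1) mod 45 = 38
x = (31×45×5 + 21×32×38) mod 1440 = 831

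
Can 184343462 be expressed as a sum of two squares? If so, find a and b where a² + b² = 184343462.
Not possible

Factorization: 184343462 = 2 × 41 × 131^3
By Fermat: n is sum of two squares iff every prime p ≡ 3 (mod 4) appears to even power.
Prime(s) ≡ 3 (mod 4) with odd exponent: [(131, 3)]
Therefore 184343462 cannot be expressed as a² + b².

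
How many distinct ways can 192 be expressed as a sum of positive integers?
1987276856363

p(n) counts ways to write n as a sum of positive integers (order ignored).
Euler's pentagonal recurrence: p(k) = p(k-1) + p(k-2) - p(k-5) - p(k-7) + p(k-12) + p(k-15) - ... (offsets j(3j∓1)/2, signs ++--, p(0)=1, p(<0)=0).
DP table for k = 0..191: p(0)=1, p(1)=1, p(2)=2, p(3)=3, p(4)=5, p(5)=7, p(6)=11, p(7)=15, p(8)=22, p(9)=30, p(10)=42, p(11)=56, p(12)=77, p(13)=101, p(14)=135, p(15)=176, p(16)=231, p(17)=297, p(18)=385, p(19)=490, p(20)=627, p(21)=792, p(22)=1002, p(23)=1255, p(24)=1575, p(25)=1958, p(26)=2436, p(27)=3010, p(28)=3718, p(29)=4565, p(30)=5604, p(31)=6842, p(32)=8349, p(33)=10143, p(34)=12310, p(35)=14883, p(36)=17977, p(37)=21637, p(38)=26015, p(39)=31185, p(40)=37338, p(41)=44583, p(42)=53174, p(43)=63261, p(44)=75175, p(45)=89134, p(46)=105558, p(47)=124754, p(48)=147273, p(49)=173525, p(50)=204226, p(51)=239943, p(52)=281589, p(53)=329931, p(54)=386155, p(55)=451276, p(56)=526823, p(57)=614154, p(58)=715220, p(59)=831820, p(60)=966467, p(61)=1121505, p(62)=1300156, p(63)=1505499, p(64)=1741630, p(65)=2012558, p(66)=2323520, p(67)=2679689, p(68)=3087735, p(69)=3554345, p(70)=4087968, p(71)=4697205, p(72)=5392783, p(73)=6185689, p(74)=7089500, p(75)=8118264, p(76)=9289091, p(77)=10619863, p(78)=12132164, p(79)=13848650, p(80)=15796476, p(81)=18004327, p(82)=20506255, p(83)=23338469, p(84)=26543660, p(85)=30167357, p(86)=34262962, p(87)=38887673, p(88)=44108109, p(89)=49995925, p(90)=56634173, p(91)=64112359, p(92)=72533807, p(93)=82010177, p(94)=92669720, p(95)=104651419, p(96)=118114304, p(97)=133230930, p(98)=150198136, p(99)=169229875, p(100)=190569292, p(101)=214481126, p(102)=241265379, p(103)=271248950, p(104)=304801365, p(105)=342325709, p(106)=384276336, p(107)=431149389, p(108)=483502844, p(109)=541946240, p(110)=607163746, p(111)=679903203, p(112)=761002156, p(113)=851376628, p(114)=952050665, p(115)=1064144451, p(116)=1188908248, p(117)=1327710076, p(118)=1482074143, p(119)=1653668665, p(120)=1844349560, p(121)=2056148051, p(122)=2291320912, p(123)=2552338241, p(124)=2841940500, p(125)=3163127352, p(126)=3519222692, p(127)=3913864295, p(128)=4351078600, p(129)=4835271870, p(130)=5371315400, p(131)=5964539504, p(132)=6620830889, p(133)=7346629512, p(134)=8149040695, p(135)=9035836076, p(136)=10015581680, p(137)=11097645016, p(138)=12292341831, p(139)=13610949895, p(140)=15065878135, p(141)=16670689208, p(142)=18440293320, p(143)=20390982757, p(144)=22540654445, p(145)=24908858009, p(146)=27517052599, p(147)=30388671978, p(148)=33549419497, p(149)=37027355200, p(150)=40853235313, p(151)=45060624582, p(152)=49686288421, p(153)=54770336324, p(154)=60356673280, p(155)=66493182097, p(156)=73232243759, p(157)=80630964769, p(158)=88751778802, p(159)=97662728555, p(160)=107438159466, p(161)=118159068427, p(162)=129913904637, p(163)=142798995930, p(164)=156919475295, p(165)=172389800255, p(166)=189334822579, p(167)=207890420102, p(168)=228204732751, p(169)=250438925115, p(170)=274768617130, p(171)=301384802048, p(172)=330495499613, p(173)=362326859895, p(174)=397125074750, p(175)=435157697830, p(176)=476715857290, p(177)=522115831195, p(178)=571701605655, p(179)=625846753120, p(180)=684957390936, p(181)=749474411781, p(182)=819876908323, p(183)=896684817527, p(184)=980462880430, p(185)=1071823774337, p(186)=1171432692373, p(187)=1280011042268, p(188)=1398341745571, p(189)=1527273599625, p(190)=1667727404093, p(191)=1820701100652.
Final step: p(192) = p(191) + p(190) - p(187) - p(185) + p(180) + p(177) - p(170) - p(166) + p(157) + p(152) - p(141) - p(135) + p(122) + p(115) - p(100) - p(92) + p(75) + p(66) - p(47) - p(37) + p(16) + p(5)
= 1820701100652 + 1667727404093 - 1280011042268 - 1071823774337 + 684957390936 + 522115831195 - 274768617130 - 189334822579 + 80630964769 + 49686288421 - 16670689208 - 9035836076 + 2291320912 + 1064144451 - 190569292 - 72533807 + 8118264 + 2323520 - 124754 - 21637 + 231 + 7
= 1987276856363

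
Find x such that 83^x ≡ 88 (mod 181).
5

Baby-step giant-step with step n = ⌈√181⌉ = 14.
Baby steps 83^j mod 181 (j:value) for j=0..13: 0:1, 1:83, 2:11, 3:8, 4:121, 5:88, 6:64, 7:63, 8:161, 9:150, 10:142, 11:21, 12:114, 13:50.
h = 88 is already in the table at j=5, so x = 5.
Check: 83^5 ≡ 88 (mod 181).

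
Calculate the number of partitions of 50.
204226

p(n) counts ways to write n as a sum of positive integers (order ignored).
Euler's pentagonal recurrence: p(k) = p(k-1) + p(k-2) - p(k-5) - p(k-7) + p(k-12) + p(k-15) - ... (offsets j(3j∓1)/2, signs ++--, p(0)=1, p(<0)=0).
DP table for k = 0..49: p(0)=1, p(1)=1, p(2)=2, p(3)=3, p(4)=5, p(5)=7, p(6)=11, p(7)=15, p(8)=22, p(9)=30, p(10)=42, p(11)=56, p(12)=77, p(13)=101, p(14)=135, p(15)=176, p(16)=231, p(17)=297, p(18)=385, p(19)=490, p(20)=627, p(21)=792, p(22)=1002, p(23)=1255, p(24)=1575, p(25)=1958, p(26)=2436, p(27)=3010, p(28)=3718, p(29)=4565, p(30)=5604, p(31)=6842, p(32)=8349, p(33)=10143, p(34)=12310, p(35)=14883, p(36)=17977, p(37)=21637, p(38)=26015, p(39)=31185, p(40)=37338, p(41)=44583, p(42)=53174, p(43)=63261, p(44)=75175, p(45)=89134, p(46)=105558, p(47)=124754, p(48)=147273, p(49)=173525.
Final step: p(50) = p(49) + p(48) - p(45) - p(43) + p(38) + p(35) - p(28) - p(24) + p(15) + p(10)
= 173525 + 147273 - 89134 - 63261 + 26015 + 14883 - 3718 - 1575 + 176 + 42
= 204226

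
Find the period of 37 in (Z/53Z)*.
26

53 is prime, so ord(37) divides φ(53) = 52.
Divisors of 52: 1, 2, 4, 13, 26, 52.
Repeated squaring: 37^1 ≡ 37, 37^2 ≡ 44, 37^4 ≡ 28, 37^8 ≡ 42, 37^16 ≡ 15, 37^32 ≡ 13 (mod 53).
Test 37^d mod 53 for each divisor d in increasing order:
37^1 ≡ 37
37^2 ≡ 44
37^4 ≡ 28
37^13 = 37^8·37^4·37^1 ≡ 52
37^26 = 37^16·37^8·37^2 ≡ 1  ← first divisor giving 1
The order is 26.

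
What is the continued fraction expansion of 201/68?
[2; 1, 21, 1, 2]

Euclidean algorithm steps:
201 = 2 × 68 + 65
68 = 1 × 65 + 3
65 = 21 × 3 + 2
3 = 1 × 2 + 1
2 = 2 × 1 + 0
Continued fraction: [2; 1, 21, 1, 2]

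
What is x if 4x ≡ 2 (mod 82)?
x ≡ 21 (mod 41)

gcd(4, 82) = 2, which divides 2, so solutions exist.
Divide through by 2: 2x ≡ 1 (mod 41).
Find 2^(-1) mod 41 by the extended Euclidean algorithm:
41 = 20 × 2 + 1  ⟹  1 = (1)·41 + (-20)·2
So (-20)·2 ≡ 1 (mod 41), i.e. 2^(-1) ≡ -20 ≡ 21 (mod 41).
x ≡ 21 × 1 = 21 ≡ 21 (mod 41).
Check: 4 × 21 = 84 ≡ 2 (mod 82).
x ≡ 21 (mod 41), giving 2 solutions mod 82.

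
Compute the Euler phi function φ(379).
378

379 = 379
φ(n) = n × ∏(1 - 1/p) for each prime p dividing n
φ(379) = 379 × (1 - 1/379) = 378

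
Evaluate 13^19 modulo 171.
13

Repeated squaring. Binary of 19 = 10011.
13^1 ≡ 13 (mod 171); 13^2 ≡ 169 (mod 171); 13^4 ≡ 4 (mod 171); 13^8 ≡ 16 (mod 171); 13^16 ≡ 85 (mod 171)
13^19 = 13^1 × 13^2 × 13^16 ≡ 13 (mod 171)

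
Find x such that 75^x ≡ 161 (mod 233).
226

Baby-step giant-step with step n = ⌈√233⌉ = 16.
Baby steps 75^j mod 233 (j:value) for j=0..15: 0:1, 1:75, 2:33, 3:145, 4:157, 5:125, 6:55, 7:164, 8:184, 9:53, 10:14, 11:118, 12:229, 13:166, 14:101, 15:119.
Giant-step multiplier: 75^(-16) ≡ 75^(232-16) = 75^216 ≡ 128 (mod 233).
Giant steps γ_i = 161·128^i mod 233: γ_0=161, γ_1=104, γ_2=31, γ_3=7, γ_4=197, γ_5=52, γ_6=132, γ_7=120, γ_8=215, γ_9=26, γ_10=66, γ_11=60, γ_12=224, γ_13=13, γ_14=33 (in table at j=2).
x = i·n + j = 14·16 + 2 = 226.
Check: 75^226 ≡ 161 (mod 233).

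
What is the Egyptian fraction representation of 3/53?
1/18 + 1/954

Greedy algorithm:
3/53: ceiling(53/3) = 18, use 1/18
1/954: ceiling(954/1) = 954, use 1/954
Result: 3/53 = 1/18 + 1/954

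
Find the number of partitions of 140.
15065878135

p(n) counts ways to write n as a sum of positive integers (order ignored).
Euler's pentagonal recurrence: p(k) = p(k-1) + p(k-2) - p(k-5) - p(k-7) + p(k-12) + p(k-15) - ... (offsets j(3j∓1)/2, signs ++--, p(0)=1, p(<0)=0).
DP table for k = 0..139: p(0)=1, p(1)=1, p(2)=2, p(3)=3, p(4)=5, p(5)=7, p(6)=11, p(7)=15, p(8)=22, p(9)=30, p(10)=42, p(11)=56, p(12)=77, p(13)=101, p(14)=135, p(15)=176, p(16)=231, p(17)=297, p(18)=385, p(19)=490, p(20)=627, p(21)=792, p(22)=1002, p(23)=1255, p(24)=1575, p(25)=1958, p(26)=2436, p(27)=3010, p(28)=3718, p(29)=4565, p(30)=5604, p(31)=6842, p(32)=8349, p(33)=10143, p(34)=12310, p(35)=14883, p(36)=17977, p(37)=21637, p(38)=26015, p(39)=31185, p(40)=37338, p(41)=44583, p(42)=53174, p(43)=63261, p(44)=75175, p(45)=89134, p(46)=105558, p(47)=124754, p(48)=147273, p(49)=173525, p(50)=204226, p(51)=239943, p(52)=281589, p(53)=329931, p(54)=386155, p(55)=451276, p(56)=526823, p(57)=614154, p(58)=715220, p(59)=831820, p(60)=966467, p(61)=1121505, p(62)=1300156, p(63)=1505499, p(64)=1741630, p(65)=2012558, p(66)=2323520, p(67)=2679689, p(68)=3087735, p(69)=3554345, p(70)=4087968, p(71)=4697205, p(72)=5392783, p(73)=6185689, p(74)=7089500, p(75)=8118264, p(76)=9289091, p(77)=10619863, p(78)=12132164, p(79)=13848650, p(80)=15796476, p(81)=18004327, p(82)=20506255, p(83)=23338469, p(84)=26543660, p(85)=30167357, p(86)=34262962, p(87)=38887673, p(88)=44108109, p(89)=49995925, p(90)=56634173, p(91)=64112359, p(92)=72533807, p(93)=82010177, p(94)=92669720, p(95)=104651419, p(96)=118114304, p(97)=133230930, p(98)=150198136, p(99)=169229875, p(100)=190569292, p(101)=214481126, p(102)=241265379, p(103)=271248950, p(104)=304801365, p(105)=342325709, p(106)=384276336, p(107)=431149389, p(108)=483502844, p(109)=541946240, p(110)=607163746, p(111)=679903203, p(112)=761002156, p(113)=851376628, p(114)=952050665, p(115)=1064144451, p(116)=1188908248, p(117)=1327710076, p(118)=1482074143, p(119)=1653668665, p(120)=1844349560, p(121)=2056148051, p(122)=2291320912, p(123)=2552338241, p(124)=2841940500, p(125)=3163127352, p(126)=3519222692, p(127)=3913864295, p(128)=4351078600, p(129)=4835271870, p(130)=5371315400, p(131)=5964539504, p(132)=6620830889, p(133)=7346629512, p(134)=8149040695, p(135)=9035836076, p(136)=10015581680, p(137)=11097645016, p(138)=12292341831, p(139)=13610949895.
Final step: p(140) = p(139) + p(138) - p(135) - p(133) + p(128) + p(125) - p(118) - p(114) + p(105) + p(100) - p(89) - p(83) + p(70) + p(63) - p(48) - p(40) + p(23) + p(14)
= 13610949895 + 12292341831 - 9035836076 - 7346629512 + 4351078600 + 3163127352 - 1482074143 - 952050665 + 342325709 + 190569292 - 49995925 - 23338469 + 4087968 + 1505499 - 147273 - 37338 + 1255 + 135
= 15065878135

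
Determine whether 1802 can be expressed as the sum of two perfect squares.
11² + 41² (a=11, b=41)

Factorization: 1802 = 2 × 17 × 53
By Fermat: n is sum of two squares iff every prime p ≡ 3 (mod 4) appears to even power.
All primes ≡ 3 (mod 4) appear to even power.
Search a = 0, 1, 2, … for 1802 - a² a perfect square: first hit at a = 11: 1802 - 121 = 1681 = 41².
1802 = 11² + 41² = 121 + 1681 ✓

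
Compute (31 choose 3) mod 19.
11

Using Lucas' theorem:
Write n=31 and k=3 in base 19:
n in base 19: [1, 12]
k in base 19: [0, 3]
C(31,3) mod 19 = ∏ C(n_i, k_i) mod 19
Digit binomials (mod 19): C(1,0) = 1; C(12,3) = 220 ≡ 11
Product: 1 × 11 = 11 ≡ 11 (mod 19)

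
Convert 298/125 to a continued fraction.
[2; 2, 1, 1, 1, 1, 9]

Euclidean algorithm steps:
298 = 2 × 125 + 48
125 = 2 × 48 + 29
48 = 1 × 29 + 19
29 = 1 × 19 + 10
19 = 1 × 10 + 9
10 = 1 × 9 + 1
9 = 9 × 1 + 0
Continued fraction: [2; 2, 1, 1, 1, 1, 9]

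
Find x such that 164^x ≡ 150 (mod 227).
43

Baby-step giant-step with step n = ⌈√227⌉ = 16.
Baby steps 164^j mod 227 (j:value) for j=0..15: 0:1, 1:164, 2:110, 3:107, 4:69, 5:193, 6:99, 7:119, 8:221, 9:151, 10:21, 11:39, 12:40, 13:204, 14:87, 15:194.
Giant-step multiplier: 164^(-16) ≡ 164^(226-16) = 164^210 ≡ 82 (mod 227).
Giant steps γ_i = 150·82^i mod 227: γ_0=150, γ_1=42, γ_2=39 (in table at j=11).
x = i·n + j = 2·16 + 11 = 43.
Check: 164^43 ≡ 150 (mod 227).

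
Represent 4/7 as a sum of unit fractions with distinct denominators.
1/2 + 1/14

Greedy algorithm:
4/7: ceiling(7/4) = 2, use 1/2
1/14: ceiling(14/1) = 14, use 1/14
Result: 4/7 = 1/2 + 1/14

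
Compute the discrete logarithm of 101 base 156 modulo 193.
142

Baby-step giant-step with step n = ⌈√193⌉ = 14.
Baby steps 156^j mod 193 (j:value) for j=0..13: 0:1, 1:156, 2:18, 3:106, 4:131, 5:171, 6:42, 7:183, 8:177, 9:13, 10:98, 11:41, 12:27, 13:159.
Giant-step multiplier: 156^(-14) ≡ 156^(192-14) = 156^178 ≡ 83 (mod 193).
Giant steps γ_i = 101·83^i mod 193: γ_0=101, γ_1=84, γ_2=24, γ_3=62, γ_4=128, γ_5=9, γ_6=168, γ_7=48, γ_8=124, γ_9=63, γ_10=18 (in table at j=2).
x = i·n + j = 10·14 + 2 = 142.
Check: 156^142 ≡ 101 (mod 193).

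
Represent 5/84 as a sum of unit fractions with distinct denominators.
1/17 + 1/1428

Greedy algorithm:
5/84: ceiling(84/5) = 17, use 1/17
1/1428: ceiling(1428/1) = 1428, use 1/1428
Result: 5/84 = 1/17 + 1/1428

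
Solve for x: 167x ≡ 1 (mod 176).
39

gcd(167, 176) = 1, so the inverse exists.
Extended Euclidean algorithm on (176, 167):
176 = 1 × 167 + 9  ⟹  9 = (1)·176 + (-1)·167
167 = 18 × 9 + 5  ⟹  5 = (-18)·176 + (19)·167
9 = 1 × 5 + 4  ⟹  4 = (19)·176 + (-20)·167
5 = 1 × 4 + 1  ⟹  1 = (-37)·176 + (39)·167
So (39)·167 ≡ 1 (mod 176), i.e. 167^(-1) ≡ 39 (mod 176).
Check: 167 × 39 = 6513 ≡ 1 (mod 176)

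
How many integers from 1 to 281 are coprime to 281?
280

281 = 281
φ(n) = n × ∏(1 - 1/p) for each prime p dividing n
φ(281) = 281 × (1 - 1/281) = 280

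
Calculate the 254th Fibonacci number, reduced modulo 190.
77

Matrix identity: Q^n = [[F_(n+1), F_n], [F_n, F_(n-1)]] with Q = [[1,1],[1,0]].
n = 254 = 11111110₂. Square-and-multiply, entries mod 190:
Q^1 = [[1,1],[1,0]]
Q^3 = (Q^1)²·Q = [[3,2],[2,1]]
Q^7 = (Q^3)²·Q = [[21,13],[13,8]]
Q^15 = (Q^7)²·Q = [[37,40],[40,187]]
Q^31 = (Q^15)²·Q = [[149,119],[119,30]]
Q^63 = (Q^31)²·Q = [[93,72],[72,21]]
Q^127 = (Q^63)²·Q = [[1,153],[153,38]]
Q^254 = (Q^127)² = [[40,77],[77,153]]
F_254 mod 190 = Q^254[0][1] = 77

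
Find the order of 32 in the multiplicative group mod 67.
66

67 is prime, so ord(32) divides φ(67) = 66.
Divisors of 66: 1, 2, 3, 6, 11, 22, 33, 66.
Repeated squaring: 32^1 ≡ 32, 32^2 ≡ 19, 32^4 ≡ 26, 32^8 ≡ 6, 32^16 ≡ 36, 32^32 ≡ 23, 32^64 ≡ 60 (mod 67).
Test 32^d mod 67 for each divisor d in increasing order:
32^1 ≡ 32
32^2 ≡ 19
32^3 = 32^2·32^1 ≡ 5
32^6 = 32^4·32^2 ≡ 25
32^11 = 32^8·32^2·32^1 ≡ 30
32^22 = 32^16·32^4·32^2 ≡ 29
32^33 = 32^32·32^1 ≡ 66
32^66 = 32^64·32^2 ≡ 1  ← first divisor giving 1
The order is 66.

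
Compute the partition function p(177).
522115831195

p(n) counts ways to write n as a sum of positive integers (order ignored).
Euler's pentagonal recurrence: p(k) = p(k-1) + p(k-2) - p(k-5) - p(k-7) + p(k-12) + p(k-15) - ... (offsets j(3j∓1)/2, signs ++--, p(0)=1, p(<0)=0).
DP table for k = 0..176: p(0)=1, p(1)=1, p(2)=2, p(3)=3, p(4)=5, p(5)=7, p(6)=11, p(7)=15, p(8)=22, p(9)=30, p(10)=42, p(11)=56, p(12)=77, p(13)=101, p(14)=135, p(15)=176, p(16)=231, p(17)=297, p(18)=385, p(19)=490, p(20)=627, p(21)=792, p(22)=1002, p(23)=1255, p(24)=1575, p(25)=1958, p(26)=2436, p(27)=3010, p(28)=3718, p(29)=4565, p(30)=5604, p(31)=6842, p(32)=8349, p(33)=10143, p(34)=12310, p(35)=14883, p(36)=17977, p(37)=21637, p(38)=26015, p(39)=31185, p(40)=37338, p(41)=44583, p(42)=53174, p(43)=63261, p(44)=75175, p(45)=89134, p(46)=105558, p(47)=124754, p(48)=147273, p(49)=173525, p(50)=204226, p(51)=239943, p(52)=281589, p(53)=329931, p(54)=386155, p(55)=451276, p(56)=526823, p(57)=614154, p(58)=715220, p(59)=831820, p(60)=966467, p(61)=1121505, p(62)=1300156, p(63)=1505499, p(64)=1741630, p(65)=2012558, p(66)=2323520, p(67)=2679689, p(68)=3087735, p(69)=3554345, p(70)=4087968, p(71)=4697205, p(72)=5392783, p(73)=6185689, p(74)=7089500, p(75)=8118264, p(76)=9289091, p(77)=10619863, p(78)=12132164, p(79)=13848650, p(80)=15796476, p(81)=18004327, p(82)=20506255, p(83)=23338469, p(84)=26543660, p(85)=30167357, p(86)=34262962, p(87)=38887673, p(88)=44108109, p(89)=49995925, p(90)=56634173, p(91)=64112359, p(92)=72533807, p(93)=82010177, p(94)=92669720, p(95)=104651419, p(96)=118114304, p(97)=133230930, p(98)=150198136, p(99)=169229875, p(100)=190569292, p(101)=214481126, p(102)=241265379, p(103)=271248950, p(104)=304801365, p(105)=342325709, p(106)=384276336, p(107)=431149389, p(108)=483502844, p(109)=541946240, p(110)=607163746, p(111)=679903203, p(112)=761002156, p(113)=851376628, p(114)=952050665, p(115)=1064144451, p(116)=1188908248, p(117)=1327710076, p(118)=1482074143, p(119)=1653668665, p(120)=1844349560, p(121)=2056148051, p(122)=2291320912, p(123)=2552338241, p(124)=2841940500, p(125)=3163127352, p(126)=3519222692, p(127)=3913864295, p(128)=4351078600, p(129)=4835271870, p(130)=5371315400, p(131)=5964539504, p(132)=6620830889, p(133)=7346629512, p(134)=8149040695, p(135)=9035836076, p(136)=10015581680, p(137)=11097645016, p(138)=12292341831, p(139)=13610949895, p(140)=15065878135, p(141)=16670689208, p(142)=18440293320, p(143)=20390982757, p(144)=22540654445, p(145)=24908858009, p(146)=27517052599, p(147)=30388671978, p(148)=33549419497, p(149)=37027355200, p(150)=40853235313, p(151)=45060624582, p(152)=49686288421, p(153)=54770336324, p(154)=60356673280, p(155)=66493182097, p(156)=73232243759, p(157)=80630964769, p(158)=88751778802, p(159)=97662728555, p(160)=107438159466, p(161)=118159068427, p(162)=129913904637, p(163)=142798995930, p(164)=156919475295, p(165)=172389800255, p(166)=189334822579, p(167)=207890420102, p(168)=228204732751, p(169)=250438925115, p(170)=274768617130, p(171)=301384802048, p(172)=330495499613, p(173)=362326859895, p(174)=397125074750, p(175)=435157697830, p(176)=476715857290.
Final step: p(177) = p(176) + p(175) - p(172) - p(170) + p(165) + p(162) - p(155) - p(151) + p(142) + p(137) - p(126) - p(120) + p(107) + p(100) - p(85) - p(77) + p(60) + p(51) - p(32) - p(22) + p(1)
= 476715857290 + 435157697830 - 330495499613 - 274768617130 + 172389800255 + 129913904637 - 66493182097 - 45060624582 + 18440293320 + 11097645016 - 3519222692 - 1844349560 + 431149389 + 190569292 - 30167357 - 10619863 + 966467 + 239943 - 8349 - 1002 + 1
= 522115831195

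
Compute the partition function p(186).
1171432692373

p(n) counts ways to write n as a sum of positive integers (order ignored).
Euler's pentagonal recurrence: p(k) = p(k-1) + p(k-2) - p(k-5) - p(k-7) + p(k-12) + p(k-15) - ... (offsets j(3j∓1)/2, signs ++--, p(0)=1, p(<0)=0).
DP table for k = 0..185: p(0)=1, p(1)=1, p(2)=2, p(3)=3, p(4)=5, p(5)=7, p(6)=11, p(7)=15, p(8)=22, p(9)=30, p(10)=42, p(11)=56, p(12)=77, p(13)=101, p(14)=135, p(15)=176, p(16)=231, p(17)=297, p(18)=385, p(19)=490, p(20)=627, p(21)=792, p(22)=1002, p(23)=1255, p(24)=1575, p(25)=1958, p(26)=2436, p(27)=3010, p(28)=3718, p(29)=4565, p(30)=5604, p(31)=6842, p(32)=8349, p(33)=10143, p(34)=12310, p(35)=14883, p(36)=17977, p(37)=21637, p(38)=26015, p(39)=31185, p(40)=37338, p(41)=44583, p(42)=53174, p(43)=63261, p(44)=75175, p(45)=89134, p(46)=105558, p(47)=124754, p(48)=147273, p(49)=173525, p(50)=204226, p(51)=239943, p(52)=281589, p(53)=329931, p(54)=386155, p(55)=451276, p(56)=526823, p(57)=614154, p(58)=715220, p(59)=831820, p(60)=966467, p(61)=1121505, p(62)=1300156, p(63)=1505499, p(64)=1741630, p(65)=2012558, p(66)=2323520, p(67)=2679689, p(68)=3087735, p(69)=3554345, p(70)=4087968, p(71)=4697205, p(72)=5392783, p(73)=6185689, p(74)=7089500, p(75)=8118264, p(76)=9289091, p(77)=10619863, p(78)=12132164, p(79)=13848650, p(80)=15796476, p(81)=18004327, p(82)=20506255, p(83)=23338469, p(84)=26543660, p(85)=30167357, p(86)=34262962, p(87)=38887673, p(88)=44108109, p(89)=49995925, p(90)=56634173, p(91)=64112359, p(92)=72533807, p(93)=82010177, p(94)=92669720, p(95)=104651419, p(96)=118114304, p(97)=133230930, p(98)=150198136, p(99)=169229875, p(100)=190569292, p(101)=214481126, p(102)=241265379, p(103)=271248950, p(104)=304801365, p(105)=342325709, p(106)=384276336, p(107)=431149389, p(108)=483502844, p(109)=541946240, p(110)=607163746, p(111)=679903203, p(112)=761002156, p(113)=851376628, p(114)=952050665, p(115)=1064144451, p(116)=1188908248, p(117)=1327710076, p(118)=1482074143, p(119)=1653668665, p(120)=1844349560, p(121)=2056148051, p(122)=2291320912, p(123)=2552338241, p(124)=2841940500, p(125)=3163127352, p(126)=3519222692, p(127)=3913864295, p(128)=4351078600, p(129)=4835271870, p(130)=5371315400, p(131)=5964539504, p(132)=6620830889, p(133)=7346629512, p(134)=8149040695, p(135)=9035836076, p(136)=10015581680, p(137)=11097645016, p(138)=12292341831, p(139)=13610949895, p(140)=15065878135, p(141)=16670689208, p(142)=18440293320, p(143)=20390982757, p(144)=22540654445, p(145)=24908858009, p(146)=27517052599, p(147)=30388671978, p(148)=33549419497, p(149)=37027355200, p(150)=40853235313, p(151)=45060624582, p(152)=49686288421, p(153)=54770336324, p(154)=60356673280, p(155)=66493182097, p(156)=73232243759, p(157)=80630964769, p(158)=88751778802, p(159)=97662728555, p(160)=107438159466, p(161)=118159068427, p(162)=129913904637, p(163)=142798995930, p(164)=156919475295, p(165)=172389800255, p(166)=189334822579, p(167)=207890420102, p(168)=228204732751, p(169)=250438925115, p(170)=274768617130, p(171)=301384802048, p(172)=330495499613, p(173)=362326859895, p(174)=397125074750, p(175)=435157697830, p(176)=476715857290, p(177)=522115831195, p(178)=571701605655, p(179)=625846753120, p(180)=684957390936, p(181)=749474411781, p(182)=819876908323, p(183)=896684817527, p(184)=980462880430, p(185)=1071823774337.
Final step: p(186) = p(185) + p(184) - p(181) - p(179) + p(174) + p(171) - p(164) - p(160) + p(151) + p(146) - p(135) - p(129) + p(116) + p(109) - p(94) - p(86) + p(69) + p(60) - p(41) - p(31) + p(10)
= 1071823774337 + 980462880430 - 749474411781 - 625846753120 + 397125074750 + 301384802048 - 156919475295 - 107438159466 + 45060624582 + 27517052599 - 9035836076 - 4835271870 + 1188908248 + 541946240 - 92669720 - 34262962 + 3554345 + 966467 - 44583 - 6842 + 42
= 1171432692373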